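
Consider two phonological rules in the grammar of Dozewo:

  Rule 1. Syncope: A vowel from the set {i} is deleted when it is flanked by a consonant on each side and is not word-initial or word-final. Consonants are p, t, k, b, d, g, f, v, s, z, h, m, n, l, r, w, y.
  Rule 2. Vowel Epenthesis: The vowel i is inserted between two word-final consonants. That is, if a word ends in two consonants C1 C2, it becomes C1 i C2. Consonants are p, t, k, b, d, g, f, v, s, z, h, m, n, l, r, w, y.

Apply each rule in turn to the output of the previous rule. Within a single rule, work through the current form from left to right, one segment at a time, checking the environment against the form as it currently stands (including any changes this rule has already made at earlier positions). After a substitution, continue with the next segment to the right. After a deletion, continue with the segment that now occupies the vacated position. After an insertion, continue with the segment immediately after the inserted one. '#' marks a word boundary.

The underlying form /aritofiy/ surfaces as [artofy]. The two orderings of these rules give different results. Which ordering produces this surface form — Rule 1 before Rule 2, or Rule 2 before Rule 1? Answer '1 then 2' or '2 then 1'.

2 then 1

Order 1 then 2:
  1 Syncope: [aritofiy] → [artofy]
  2 Vowel Epenthesis: [artofy] → [artofiy]
  result: [artofiy]
Order 2 then 1:
  2 Vowel Epenthesis: no change — [aritofiy]
  1 Syncope: [aritofiy] → [artofy]
  result: [artofy]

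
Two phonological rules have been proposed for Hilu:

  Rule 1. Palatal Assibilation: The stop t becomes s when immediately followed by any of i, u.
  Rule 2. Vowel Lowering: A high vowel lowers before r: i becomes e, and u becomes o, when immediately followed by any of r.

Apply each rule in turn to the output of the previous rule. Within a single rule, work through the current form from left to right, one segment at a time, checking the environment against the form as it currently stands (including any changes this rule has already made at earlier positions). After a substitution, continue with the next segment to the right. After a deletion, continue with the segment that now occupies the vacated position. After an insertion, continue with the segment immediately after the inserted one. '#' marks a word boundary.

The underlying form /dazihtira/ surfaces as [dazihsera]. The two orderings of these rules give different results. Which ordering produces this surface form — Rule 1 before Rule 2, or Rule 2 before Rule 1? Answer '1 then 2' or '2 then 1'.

1 then 2

Order 1 then 2:
  1 Palatal Assibilation: [dazihtira] → [dazihsira]
  2 Vowel Lowering: [dazihsira] → [dazihsera]
  result: [dazihsera]
Order 2 then 1:
  2 Vowel Lowering: [dazihtira] → [dazihtera]
  1 Palatal Assibilation: no change — [dazihtera]
  result: [dazihtera]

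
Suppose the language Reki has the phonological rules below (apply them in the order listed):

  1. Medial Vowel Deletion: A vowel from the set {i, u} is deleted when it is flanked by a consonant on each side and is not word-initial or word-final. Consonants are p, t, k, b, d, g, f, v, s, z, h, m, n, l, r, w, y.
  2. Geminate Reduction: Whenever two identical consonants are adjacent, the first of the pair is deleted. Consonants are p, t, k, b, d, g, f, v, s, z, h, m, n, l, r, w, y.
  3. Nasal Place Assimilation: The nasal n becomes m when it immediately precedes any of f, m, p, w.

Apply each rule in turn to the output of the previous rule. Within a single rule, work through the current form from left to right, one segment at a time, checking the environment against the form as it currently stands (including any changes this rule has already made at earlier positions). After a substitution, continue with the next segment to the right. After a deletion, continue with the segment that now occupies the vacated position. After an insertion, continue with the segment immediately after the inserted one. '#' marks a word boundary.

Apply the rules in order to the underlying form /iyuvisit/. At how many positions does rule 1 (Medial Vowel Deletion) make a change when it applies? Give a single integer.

3

1 Medial Vowel Deletion: [iyuvisit] → [iyvst]
2 Geminate Reduction: no change — [iyvst]
3 Nasal Place Assimilation: no change — [iyvst]
Rule 1 changed 3 position(s).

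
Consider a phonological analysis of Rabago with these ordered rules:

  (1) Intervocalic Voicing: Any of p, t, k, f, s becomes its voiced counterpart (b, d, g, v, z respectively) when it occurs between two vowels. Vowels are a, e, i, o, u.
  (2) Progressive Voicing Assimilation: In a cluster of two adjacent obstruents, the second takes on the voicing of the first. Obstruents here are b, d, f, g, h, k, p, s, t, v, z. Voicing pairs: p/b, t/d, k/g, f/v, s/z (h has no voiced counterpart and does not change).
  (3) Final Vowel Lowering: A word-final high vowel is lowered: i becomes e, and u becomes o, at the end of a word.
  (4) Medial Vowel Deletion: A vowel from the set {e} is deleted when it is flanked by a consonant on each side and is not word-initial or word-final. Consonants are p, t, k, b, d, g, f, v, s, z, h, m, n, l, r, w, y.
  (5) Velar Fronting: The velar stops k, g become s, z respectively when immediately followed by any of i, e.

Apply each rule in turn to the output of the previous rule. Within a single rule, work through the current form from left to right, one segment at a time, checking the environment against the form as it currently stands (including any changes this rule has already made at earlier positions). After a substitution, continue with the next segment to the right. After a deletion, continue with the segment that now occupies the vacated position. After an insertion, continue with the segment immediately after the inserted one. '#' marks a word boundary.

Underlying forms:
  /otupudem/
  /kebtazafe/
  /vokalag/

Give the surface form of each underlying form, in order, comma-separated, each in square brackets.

/otupudem/:
  (1) Intervocalic Voicing: [otupudem] → [odubudem]
  (2) Progressive Voicing Assimilation: no change — [odubudem]
  (3) Final Vowel Lowering: no change — [odubudem]
  (4) Medial Vowel Deletion: [odubudem] → [odubudm]
  (5) Velar Fronting: no change — [odubudm]
/kebtazafe/:
  (1) Intervocalic Voicing: [kebtazafe] → [kebtazave]
  (2) Progressive Voicing Assimilation: [kebtazave] → [kebdazave]
  (3) Final Vowel Lowering: no change — [kebdazave]
  (4) Medial Vowel Deletion: [kebdazave] → [kbdazave]
  (5) Velar Fronting: no change — [kbdazave]
/vokalag/:
  (1) Intervocalic Voicing: [vokalag] → [vogalag]
  (2) Progressive Voicing Assimilation: no change — [vogalag]
  (3) Final Vowel Lowering: no change — [vogalag]
  (4) Medial Vowel Deletion: no change — [vogalag]
  (5) Velar Fronting: no change — [vogalag]

[odubudm], [kbdazave], [vogalag]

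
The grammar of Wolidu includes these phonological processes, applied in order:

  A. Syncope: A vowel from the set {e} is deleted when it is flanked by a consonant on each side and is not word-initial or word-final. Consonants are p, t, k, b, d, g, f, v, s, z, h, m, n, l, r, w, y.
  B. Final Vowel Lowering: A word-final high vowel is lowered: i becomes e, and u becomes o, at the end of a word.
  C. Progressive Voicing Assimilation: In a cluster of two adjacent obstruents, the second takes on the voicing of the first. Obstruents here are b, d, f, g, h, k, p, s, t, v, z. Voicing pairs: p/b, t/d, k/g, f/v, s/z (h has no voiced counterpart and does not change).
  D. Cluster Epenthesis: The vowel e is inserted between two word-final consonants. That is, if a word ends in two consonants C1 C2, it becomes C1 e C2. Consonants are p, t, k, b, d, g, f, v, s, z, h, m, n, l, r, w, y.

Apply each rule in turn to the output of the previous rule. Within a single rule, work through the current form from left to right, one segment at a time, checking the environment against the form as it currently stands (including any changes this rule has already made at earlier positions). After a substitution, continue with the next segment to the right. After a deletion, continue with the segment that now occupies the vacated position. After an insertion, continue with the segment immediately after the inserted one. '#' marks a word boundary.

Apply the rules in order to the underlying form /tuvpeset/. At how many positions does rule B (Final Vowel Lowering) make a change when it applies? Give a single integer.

0

A Syncope: [tuvpeset] → [tuvpst]
B Final Vowel Lowering: no change — [tuvpst]
C Progressive Voicing Assimilation: [tuvpst] → [tuvbzd]
D Cluster Epenthesis: [tuvbzd] → [tuvbzed]
Rule B changed 0 position(s).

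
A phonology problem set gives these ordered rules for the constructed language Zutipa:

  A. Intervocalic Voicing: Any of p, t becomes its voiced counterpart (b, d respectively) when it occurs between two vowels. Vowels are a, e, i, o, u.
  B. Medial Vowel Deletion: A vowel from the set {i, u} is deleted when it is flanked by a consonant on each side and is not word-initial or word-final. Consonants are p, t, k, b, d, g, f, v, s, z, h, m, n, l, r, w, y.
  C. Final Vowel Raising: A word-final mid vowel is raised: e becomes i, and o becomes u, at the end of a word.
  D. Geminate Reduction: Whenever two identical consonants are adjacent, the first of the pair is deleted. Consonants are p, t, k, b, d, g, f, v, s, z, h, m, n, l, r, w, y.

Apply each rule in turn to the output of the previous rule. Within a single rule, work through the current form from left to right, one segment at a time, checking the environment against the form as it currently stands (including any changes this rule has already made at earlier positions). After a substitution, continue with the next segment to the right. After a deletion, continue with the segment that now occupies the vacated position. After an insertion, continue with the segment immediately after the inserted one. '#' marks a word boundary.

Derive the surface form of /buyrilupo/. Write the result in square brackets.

A Intervocalic Voicing: [buyrilupo] → [buyrilubo]
B Medial Vowel Deletion: [buyrilubo] → [byrlbo]
C Final Vowel Raising: [byrlbo] → [byrlbu]
D Geminate Reduction: no change — [byrlbu]

[byrlbu]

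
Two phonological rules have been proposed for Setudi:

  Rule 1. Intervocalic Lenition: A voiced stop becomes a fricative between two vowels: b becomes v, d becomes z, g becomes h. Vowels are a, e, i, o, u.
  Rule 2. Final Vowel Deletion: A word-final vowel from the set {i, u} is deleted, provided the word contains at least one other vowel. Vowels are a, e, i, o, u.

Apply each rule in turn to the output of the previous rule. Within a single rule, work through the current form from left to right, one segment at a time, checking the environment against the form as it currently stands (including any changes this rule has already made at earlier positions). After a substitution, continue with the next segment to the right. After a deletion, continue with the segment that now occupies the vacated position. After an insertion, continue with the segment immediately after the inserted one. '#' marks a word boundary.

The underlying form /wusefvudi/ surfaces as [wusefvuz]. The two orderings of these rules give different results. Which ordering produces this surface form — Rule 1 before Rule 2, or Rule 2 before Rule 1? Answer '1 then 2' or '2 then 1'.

Order 1 then 2:
  1 Intervocalic Lenition: [wusefvudi] → [wusefvuzi]
  2 Final Vowel Deletion: [wusefvuzi] → [wusefvuz]
  result: [wusefvuz]
Order 2 then 1:
  2 Final Vowel Deletion: [wusefvudi] → [wusefvud]
  1 Intervocalic Lenition: no change — [wusefvud]
  result: [wusefvud]

1 then 2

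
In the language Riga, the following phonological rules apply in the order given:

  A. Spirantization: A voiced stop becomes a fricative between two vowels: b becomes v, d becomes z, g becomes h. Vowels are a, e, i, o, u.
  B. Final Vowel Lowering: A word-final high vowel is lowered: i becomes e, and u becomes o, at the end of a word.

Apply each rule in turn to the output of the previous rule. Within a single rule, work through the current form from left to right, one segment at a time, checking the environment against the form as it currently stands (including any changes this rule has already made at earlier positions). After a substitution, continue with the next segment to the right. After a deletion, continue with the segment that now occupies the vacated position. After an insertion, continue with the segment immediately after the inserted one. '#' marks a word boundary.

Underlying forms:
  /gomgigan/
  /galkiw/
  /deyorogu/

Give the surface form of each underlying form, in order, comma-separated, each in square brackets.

[gomgihan], [galkiw], [deyoroho]

/gomgigan/:
  A Spirantization: [gomgigan] → [gomgihan]
  B Final Vowel Lowering: no change — [gomgihan]
/galkiw/:
  A Spirantization: no change — [galkiw]
  B Final Vowel Lowering: no change — [galkiw]
/deyorogu/:
  A Spirantization: [deyorogu] → [deyorohu]
  B Final Vowel Lowering: [deyorohu] → [deyoroho]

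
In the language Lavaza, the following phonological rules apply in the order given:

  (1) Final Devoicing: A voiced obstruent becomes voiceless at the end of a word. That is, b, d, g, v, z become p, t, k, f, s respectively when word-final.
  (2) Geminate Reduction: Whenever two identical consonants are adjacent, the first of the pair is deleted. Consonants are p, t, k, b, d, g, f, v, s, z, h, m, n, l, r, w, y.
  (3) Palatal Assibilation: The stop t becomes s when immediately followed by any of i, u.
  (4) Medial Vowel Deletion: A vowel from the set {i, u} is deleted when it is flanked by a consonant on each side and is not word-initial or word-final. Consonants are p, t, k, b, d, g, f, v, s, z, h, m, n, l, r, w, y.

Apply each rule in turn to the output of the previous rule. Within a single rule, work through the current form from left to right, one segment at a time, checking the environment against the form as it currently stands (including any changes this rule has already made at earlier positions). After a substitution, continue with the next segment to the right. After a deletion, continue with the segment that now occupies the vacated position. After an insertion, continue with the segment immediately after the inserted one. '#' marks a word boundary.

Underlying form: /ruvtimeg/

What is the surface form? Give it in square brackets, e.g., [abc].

[rvsmek]

(1) Final Devoicing: [ruvtimeg] → [ruvtimek]
(2) Geminate Reduction: no change — [ruvtimek]
(3) Palatal Assibilation: [ruvtimek] → [ruvsimek]
(4) Medial Vowel Deletion: [ruvsimek] → [rvsmek]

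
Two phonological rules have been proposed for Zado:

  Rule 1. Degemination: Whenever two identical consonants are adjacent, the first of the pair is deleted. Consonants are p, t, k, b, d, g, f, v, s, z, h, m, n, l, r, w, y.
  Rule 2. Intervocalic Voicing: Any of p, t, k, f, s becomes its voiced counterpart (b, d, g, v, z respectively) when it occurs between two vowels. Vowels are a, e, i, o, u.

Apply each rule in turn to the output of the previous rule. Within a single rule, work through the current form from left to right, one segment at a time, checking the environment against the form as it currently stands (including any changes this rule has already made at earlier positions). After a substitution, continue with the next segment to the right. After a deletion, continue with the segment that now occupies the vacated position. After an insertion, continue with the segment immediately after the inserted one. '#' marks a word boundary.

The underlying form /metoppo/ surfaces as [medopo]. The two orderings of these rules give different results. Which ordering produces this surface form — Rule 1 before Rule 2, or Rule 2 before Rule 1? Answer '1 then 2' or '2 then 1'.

2 then 1

Order 1 then 2:
  1 Degemination: [metoppo] → [metopo]
  2 Intervocalic Voicing: [metopo] → [medobo]
  result: [medobo]
Order 2 then 1:
  2 Intervocalic Voicing: [metoppo] → [medoppo]
  1 Degemination: [medoppo] → [medopo]
  result: [medopo]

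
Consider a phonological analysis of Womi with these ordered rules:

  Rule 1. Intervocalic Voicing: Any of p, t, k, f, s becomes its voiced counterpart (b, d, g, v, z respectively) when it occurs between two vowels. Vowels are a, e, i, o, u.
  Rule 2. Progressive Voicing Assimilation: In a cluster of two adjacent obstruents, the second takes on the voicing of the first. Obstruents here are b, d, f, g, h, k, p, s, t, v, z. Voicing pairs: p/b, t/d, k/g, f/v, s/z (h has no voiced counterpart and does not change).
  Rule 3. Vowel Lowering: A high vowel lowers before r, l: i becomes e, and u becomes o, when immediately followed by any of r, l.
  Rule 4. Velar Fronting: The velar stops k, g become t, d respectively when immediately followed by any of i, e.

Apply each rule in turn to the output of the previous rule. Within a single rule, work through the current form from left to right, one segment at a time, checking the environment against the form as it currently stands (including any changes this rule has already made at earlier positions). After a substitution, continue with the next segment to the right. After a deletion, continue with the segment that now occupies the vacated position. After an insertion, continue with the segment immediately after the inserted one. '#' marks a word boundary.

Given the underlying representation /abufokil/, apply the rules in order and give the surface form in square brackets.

Rule 1 Intervocalic Voicing: [abufokil] → [abuvogil]
Rule 2 Progressive Voicing Assimilation: no change — [abuvogil]
Rule 3 Vowel Lowering: [abuvogil] → [abuvogel]
Rule 4 Velar Fronting: [abuvogel] → [abuvodel]

[abuvodel]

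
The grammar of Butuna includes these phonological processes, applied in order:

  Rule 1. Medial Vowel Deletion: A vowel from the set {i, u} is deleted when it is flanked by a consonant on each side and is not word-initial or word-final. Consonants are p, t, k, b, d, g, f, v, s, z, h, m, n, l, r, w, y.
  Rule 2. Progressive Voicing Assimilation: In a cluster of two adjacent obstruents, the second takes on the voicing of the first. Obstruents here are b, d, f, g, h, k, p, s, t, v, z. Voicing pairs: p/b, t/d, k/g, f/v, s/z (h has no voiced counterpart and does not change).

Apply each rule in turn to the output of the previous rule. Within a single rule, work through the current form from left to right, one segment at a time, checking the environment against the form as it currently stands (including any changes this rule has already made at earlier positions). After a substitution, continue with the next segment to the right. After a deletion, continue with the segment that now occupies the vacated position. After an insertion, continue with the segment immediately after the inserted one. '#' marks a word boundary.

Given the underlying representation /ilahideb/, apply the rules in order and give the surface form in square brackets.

[ilahteb]

Rule 1 Medial Vowel Deletion: [ilahideb] → [ilahdeb]
Rule 2 Progressive Voicing Assimilation: [ilahdeb] → [ilahteb]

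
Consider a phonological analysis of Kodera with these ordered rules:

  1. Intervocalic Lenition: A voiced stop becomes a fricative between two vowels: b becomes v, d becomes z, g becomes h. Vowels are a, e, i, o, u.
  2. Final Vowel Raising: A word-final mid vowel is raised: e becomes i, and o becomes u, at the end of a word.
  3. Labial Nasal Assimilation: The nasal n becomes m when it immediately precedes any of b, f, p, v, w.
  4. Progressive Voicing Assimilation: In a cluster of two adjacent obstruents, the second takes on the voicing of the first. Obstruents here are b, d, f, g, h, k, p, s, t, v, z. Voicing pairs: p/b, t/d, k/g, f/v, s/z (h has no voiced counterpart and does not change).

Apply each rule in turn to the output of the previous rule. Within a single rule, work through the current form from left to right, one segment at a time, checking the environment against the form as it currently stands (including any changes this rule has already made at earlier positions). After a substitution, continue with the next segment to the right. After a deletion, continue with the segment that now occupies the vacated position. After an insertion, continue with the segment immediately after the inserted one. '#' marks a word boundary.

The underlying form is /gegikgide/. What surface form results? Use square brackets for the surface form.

[gehikkizi]

1 Intervocalic Lenition: [gegikgide] → [gehikgize]
2 Final Vowel Raising: [gehikgize] → [gehikgizi]
3 Labial Nasal Assimilation: no change — [gehikgizi]
4 Progressive Voicing Assimilation: [gehikgizi] → [gehikkizi]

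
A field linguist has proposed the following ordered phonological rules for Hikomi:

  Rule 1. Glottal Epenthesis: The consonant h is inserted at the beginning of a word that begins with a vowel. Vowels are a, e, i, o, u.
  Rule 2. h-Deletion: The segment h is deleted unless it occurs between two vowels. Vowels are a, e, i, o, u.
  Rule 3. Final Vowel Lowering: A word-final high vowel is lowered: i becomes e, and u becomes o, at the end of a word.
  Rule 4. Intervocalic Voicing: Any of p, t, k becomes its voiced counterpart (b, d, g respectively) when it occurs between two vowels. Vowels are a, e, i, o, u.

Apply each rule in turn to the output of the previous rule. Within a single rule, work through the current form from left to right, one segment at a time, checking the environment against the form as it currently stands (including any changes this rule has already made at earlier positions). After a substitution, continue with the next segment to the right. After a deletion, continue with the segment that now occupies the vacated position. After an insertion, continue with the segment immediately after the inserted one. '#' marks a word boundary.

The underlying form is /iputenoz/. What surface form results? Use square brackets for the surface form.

[ibudenoz]

Rule 1 Glottal Epenthesis: [iputenoz] → [hiputenoz]
Rule 2 h-Deletion: [hiputenoz] → [iputenoz]
Rule 3 Final Vowel Lowering: no change — [iputenoz]
Rule 4 Intervocalic Voicing: [iputenoz] → [ibudenoz]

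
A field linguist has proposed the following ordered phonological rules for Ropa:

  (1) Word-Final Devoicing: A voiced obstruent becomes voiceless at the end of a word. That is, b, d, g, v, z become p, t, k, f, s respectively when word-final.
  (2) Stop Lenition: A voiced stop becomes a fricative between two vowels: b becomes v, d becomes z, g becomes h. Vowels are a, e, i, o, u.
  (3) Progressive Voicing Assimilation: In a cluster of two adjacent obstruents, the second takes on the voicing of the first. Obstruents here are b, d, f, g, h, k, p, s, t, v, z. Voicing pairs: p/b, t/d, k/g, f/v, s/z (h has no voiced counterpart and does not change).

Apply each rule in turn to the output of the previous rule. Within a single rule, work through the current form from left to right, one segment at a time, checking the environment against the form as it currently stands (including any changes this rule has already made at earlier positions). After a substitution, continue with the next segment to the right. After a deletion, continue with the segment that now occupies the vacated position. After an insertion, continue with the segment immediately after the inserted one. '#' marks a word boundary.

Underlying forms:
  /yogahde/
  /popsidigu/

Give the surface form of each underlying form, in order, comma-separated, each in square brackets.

[yohahte], [popsizihu]

/yogahde/:
  (1) Word-Final Devoicing: no change — [yogahde]
  (2) Stop Lenition: [yogahde] → [yohahde]
  (3) Progressive Voicing Assimilation: [yohahde] → [yohahte]
/popsidigu/:
  (1) Word-Final Devoicing: no change — [popsidigu]
  (2) Stop Lenition: [popsidigu] → [popsizihu]
  (3) Progressive Voicing Assimilation: no change — [popsizihu]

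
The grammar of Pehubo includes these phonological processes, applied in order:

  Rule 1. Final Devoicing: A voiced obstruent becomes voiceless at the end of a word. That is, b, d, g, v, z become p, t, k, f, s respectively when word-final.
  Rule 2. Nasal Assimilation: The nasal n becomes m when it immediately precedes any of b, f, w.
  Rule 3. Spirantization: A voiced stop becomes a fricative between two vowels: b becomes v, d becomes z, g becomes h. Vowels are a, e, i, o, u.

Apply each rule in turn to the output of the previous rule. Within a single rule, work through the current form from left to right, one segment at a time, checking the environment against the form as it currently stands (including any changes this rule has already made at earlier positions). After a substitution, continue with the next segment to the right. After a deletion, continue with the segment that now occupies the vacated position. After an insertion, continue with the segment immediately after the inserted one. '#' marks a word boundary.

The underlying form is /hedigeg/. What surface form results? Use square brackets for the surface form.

[hezihek]

Rule 1 Final Devoicing: [hedigeg] → [hedigek]
Rule 2 Nasal Assimilation: no change — [hedigek]
Rule 3 Spirantization: [hedigek] → [hezihek]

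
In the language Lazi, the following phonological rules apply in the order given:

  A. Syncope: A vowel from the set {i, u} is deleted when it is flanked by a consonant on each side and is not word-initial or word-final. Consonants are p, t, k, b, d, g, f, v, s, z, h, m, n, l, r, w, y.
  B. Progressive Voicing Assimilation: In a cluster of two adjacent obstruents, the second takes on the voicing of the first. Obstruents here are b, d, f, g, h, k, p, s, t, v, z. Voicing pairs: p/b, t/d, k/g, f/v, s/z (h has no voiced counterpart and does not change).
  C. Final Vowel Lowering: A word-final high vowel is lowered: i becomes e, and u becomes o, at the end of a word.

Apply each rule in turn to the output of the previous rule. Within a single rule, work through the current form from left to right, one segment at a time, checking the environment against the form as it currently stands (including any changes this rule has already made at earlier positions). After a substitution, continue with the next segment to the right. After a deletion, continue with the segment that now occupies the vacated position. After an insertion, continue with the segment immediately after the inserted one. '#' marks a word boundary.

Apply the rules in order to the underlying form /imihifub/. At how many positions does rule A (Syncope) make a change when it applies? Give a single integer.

A Syncope: [imihifub] → [imhfb]
B Progressive Voicing Assimilation: [imhfb] → [imhfp]
C Final Vowel Lowering: no change — [imhfp]
Rule A changed 3 position(s).

3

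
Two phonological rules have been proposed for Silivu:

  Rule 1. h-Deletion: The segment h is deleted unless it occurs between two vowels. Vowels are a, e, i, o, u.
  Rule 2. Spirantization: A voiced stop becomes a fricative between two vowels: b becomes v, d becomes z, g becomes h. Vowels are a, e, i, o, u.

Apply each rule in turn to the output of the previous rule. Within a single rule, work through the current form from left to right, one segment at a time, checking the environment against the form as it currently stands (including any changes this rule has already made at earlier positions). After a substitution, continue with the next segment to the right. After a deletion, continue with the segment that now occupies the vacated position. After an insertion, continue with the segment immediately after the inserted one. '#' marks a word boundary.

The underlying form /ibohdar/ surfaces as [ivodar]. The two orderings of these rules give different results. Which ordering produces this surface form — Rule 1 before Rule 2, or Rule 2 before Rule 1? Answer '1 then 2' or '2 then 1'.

Order 1 then 2:
  1 h-Deletion: [ibohdar] → [ibodar]
  2 Spirantization: [ibodar] → [ivozar]
  result: [ivozar]
Order 2 then 1:
  2 Spirantization: [ibohdar] → [ivohdar]
  1 h-Deletion: [ivohdar] → [ivodar]
  result: [ivodar]

2 then 1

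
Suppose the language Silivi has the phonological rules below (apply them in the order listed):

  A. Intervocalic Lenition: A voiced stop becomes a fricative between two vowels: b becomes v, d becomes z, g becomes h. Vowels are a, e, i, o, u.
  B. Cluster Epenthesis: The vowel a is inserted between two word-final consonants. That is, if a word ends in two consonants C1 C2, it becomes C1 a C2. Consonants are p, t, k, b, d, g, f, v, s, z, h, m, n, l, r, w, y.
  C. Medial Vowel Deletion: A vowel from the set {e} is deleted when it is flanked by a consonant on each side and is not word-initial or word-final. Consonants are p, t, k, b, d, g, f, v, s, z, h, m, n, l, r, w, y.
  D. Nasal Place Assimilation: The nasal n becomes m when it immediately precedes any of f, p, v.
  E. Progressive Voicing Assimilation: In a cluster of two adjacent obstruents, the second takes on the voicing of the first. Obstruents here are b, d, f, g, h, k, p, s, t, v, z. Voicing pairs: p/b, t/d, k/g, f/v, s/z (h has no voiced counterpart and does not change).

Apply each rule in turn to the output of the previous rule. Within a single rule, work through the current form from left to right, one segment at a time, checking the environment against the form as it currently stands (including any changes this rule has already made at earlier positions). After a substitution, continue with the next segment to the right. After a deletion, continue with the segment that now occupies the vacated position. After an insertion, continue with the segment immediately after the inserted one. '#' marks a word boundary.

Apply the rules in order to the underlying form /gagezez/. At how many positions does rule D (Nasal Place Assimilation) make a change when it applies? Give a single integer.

A Intervocalic Lenition: [gagezez] → [gahezez]
B Cluster Epenthesis: no change — [gahezez]
C Medial Vowel Deletion: [gahezez] → [gahzz]
D Nasal Place Assimilation: no change — [gahzz]
E Progressive Voicing Assimilation: [gahzz] → [gahss]
Rule D changed 0 position(s).

0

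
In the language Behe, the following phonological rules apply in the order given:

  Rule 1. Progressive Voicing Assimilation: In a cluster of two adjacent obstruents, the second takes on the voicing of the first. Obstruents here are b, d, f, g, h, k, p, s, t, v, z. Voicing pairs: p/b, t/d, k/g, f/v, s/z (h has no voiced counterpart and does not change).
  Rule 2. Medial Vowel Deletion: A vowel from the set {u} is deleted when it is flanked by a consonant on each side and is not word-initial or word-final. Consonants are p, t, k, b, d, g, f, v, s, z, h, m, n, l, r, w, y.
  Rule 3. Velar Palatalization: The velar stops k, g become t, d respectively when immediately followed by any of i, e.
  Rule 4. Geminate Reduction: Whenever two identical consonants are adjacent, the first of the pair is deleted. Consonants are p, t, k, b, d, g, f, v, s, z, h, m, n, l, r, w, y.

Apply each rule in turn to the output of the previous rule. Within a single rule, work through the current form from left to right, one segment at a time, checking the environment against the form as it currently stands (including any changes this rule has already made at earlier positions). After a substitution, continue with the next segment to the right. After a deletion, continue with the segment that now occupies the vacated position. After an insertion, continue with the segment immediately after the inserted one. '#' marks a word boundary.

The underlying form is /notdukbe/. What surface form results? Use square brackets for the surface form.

[notkpe]

Rule 1 Progressive Voicing Assimilation: [notdukbe] → [nottukpe]
Rule 2 Medial Vowel Deletion: [nottukpe] → [nottkpe]
Rule 3 Velar Palatalization: no change — [nottkpe]
Rule 4 Geminate Reduction: [nottkpe] → [notkpe]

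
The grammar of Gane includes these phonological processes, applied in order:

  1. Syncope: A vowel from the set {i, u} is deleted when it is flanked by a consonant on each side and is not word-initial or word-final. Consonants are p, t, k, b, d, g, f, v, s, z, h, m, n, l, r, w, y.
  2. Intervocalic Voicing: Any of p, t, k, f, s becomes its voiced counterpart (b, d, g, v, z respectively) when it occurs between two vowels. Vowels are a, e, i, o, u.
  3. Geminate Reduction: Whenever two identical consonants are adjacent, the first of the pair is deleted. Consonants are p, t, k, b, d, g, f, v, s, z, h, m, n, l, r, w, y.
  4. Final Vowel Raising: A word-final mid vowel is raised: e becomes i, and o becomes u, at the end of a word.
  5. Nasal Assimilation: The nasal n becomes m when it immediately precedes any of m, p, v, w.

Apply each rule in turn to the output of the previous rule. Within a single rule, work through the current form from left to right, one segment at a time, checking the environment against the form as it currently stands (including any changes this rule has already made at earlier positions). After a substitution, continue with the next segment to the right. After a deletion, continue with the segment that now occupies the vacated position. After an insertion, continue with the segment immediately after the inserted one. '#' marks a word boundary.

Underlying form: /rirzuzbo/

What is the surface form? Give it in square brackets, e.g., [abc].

1 Syncope: [rirzuzbo] → [rrzzbo]
2 Intervocalic Voicing: no change — [rrzzbo]
3 Geminate Reduction: [rrzzbo] → [rzbo]
4 Final Vowel Raising: [rzbo] → [rzbu]
5 Nasal Assimilation: no change — [rzbu]

[rzbu]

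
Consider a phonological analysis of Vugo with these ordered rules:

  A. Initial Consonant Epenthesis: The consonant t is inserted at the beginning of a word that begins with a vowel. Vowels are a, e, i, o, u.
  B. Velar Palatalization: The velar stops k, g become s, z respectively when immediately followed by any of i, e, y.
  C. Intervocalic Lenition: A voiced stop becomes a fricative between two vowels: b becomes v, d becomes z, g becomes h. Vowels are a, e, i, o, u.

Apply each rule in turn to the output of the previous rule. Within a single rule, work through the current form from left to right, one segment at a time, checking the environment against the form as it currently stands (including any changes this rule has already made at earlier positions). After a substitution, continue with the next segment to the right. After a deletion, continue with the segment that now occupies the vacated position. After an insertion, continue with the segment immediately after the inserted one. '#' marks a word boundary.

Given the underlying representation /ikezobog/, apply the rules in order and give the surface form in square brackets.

[tisezovog]

A Initial Consonant Epenthesis: [ikezobog] → [tikezobog]
B Velar Palatalization: [tikezobog] → [tisezobog]
C Intervocalic Lenition: [tisezobog] → [tisezovog]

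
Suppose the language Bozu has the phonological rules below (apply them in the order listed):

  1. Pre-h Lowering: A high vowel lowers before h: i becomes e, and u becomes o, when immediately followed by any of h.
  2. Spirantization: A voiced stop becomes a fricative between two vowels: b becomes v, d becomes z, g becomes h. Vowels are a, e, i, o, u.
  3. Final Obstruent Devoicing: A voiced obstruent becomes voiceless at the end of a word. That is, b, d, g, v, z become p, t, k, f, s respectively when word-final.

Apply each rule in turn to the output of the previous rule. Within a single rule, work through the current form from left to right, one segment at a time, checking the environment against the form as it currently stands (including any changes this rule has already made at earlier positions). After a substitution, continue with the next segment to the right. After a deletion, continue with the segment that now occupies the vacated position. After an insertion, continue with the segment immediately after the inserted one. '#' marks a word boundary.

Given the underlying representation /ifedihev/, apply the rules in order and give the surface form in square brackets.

[ifezehef]

1 Pre-h Lowering: [ifedihev] → [ifedehev]
2 Spirantization: [ifedehev] → [ifezehev]
3 Final Obstruent Devoicing: [ifezehev] → [ifezehef]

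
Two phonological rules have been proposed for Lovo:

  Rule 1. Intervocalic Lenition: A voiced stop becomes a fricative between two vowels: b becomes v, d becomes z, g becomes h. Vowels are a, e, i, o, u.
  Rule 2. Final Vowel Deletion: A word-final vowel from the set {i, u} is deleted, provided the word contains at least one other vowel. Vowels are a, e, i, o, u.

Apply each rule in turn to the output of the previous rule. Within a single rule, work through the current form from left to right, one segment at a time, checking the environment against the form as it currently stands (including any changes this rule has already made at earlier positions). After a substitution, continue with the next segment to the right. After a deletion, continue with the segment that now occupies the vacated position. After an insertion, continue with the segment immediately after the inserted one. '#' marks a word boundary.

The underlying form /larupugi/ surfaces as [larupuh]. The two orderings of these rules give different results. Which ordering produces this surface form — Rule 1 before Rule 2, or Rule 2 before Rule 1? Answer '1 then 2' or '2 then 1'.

1 then 2

Order 1 then 2:
  1 Intervocalic Lenition: [larupugi] → [larupuhi]
  2 Final Vowel Deletion: [larupuhi] → [larupuh]
  result: [larupuh]
Order 2 then 1:
  2 Final Vowel Deletion: [larupugi] → [larupug]
  1 Intervocalic Lenition: no change — [larupug]
  result: [larupug]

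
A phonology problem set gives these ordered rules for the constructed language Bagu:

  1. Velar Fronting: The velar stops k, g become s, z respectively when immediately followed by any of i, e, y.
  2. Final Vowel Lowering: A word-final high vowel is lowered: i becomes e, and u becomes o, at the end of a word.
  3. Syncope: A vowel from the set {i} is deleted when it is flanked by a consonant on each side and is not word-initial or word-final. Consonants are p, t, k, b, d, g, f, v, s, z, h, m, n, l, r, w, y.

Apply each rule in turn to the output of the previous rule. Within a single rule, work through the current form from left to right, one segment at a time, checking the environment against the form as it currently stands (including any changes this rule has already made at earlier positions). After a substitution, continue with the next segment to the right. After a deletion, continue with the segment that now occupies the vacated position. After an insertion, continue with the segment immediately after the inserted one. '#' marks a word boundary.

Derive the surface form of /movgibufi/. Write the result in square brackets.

[movzbufe]

1 Velar Fronting: [movgibufi] → [movzibufi]
2 Final Vowel Lowering: [movzibufi] → [movzibufe]
3 Syncope: [movzibufe] → [movzbufe]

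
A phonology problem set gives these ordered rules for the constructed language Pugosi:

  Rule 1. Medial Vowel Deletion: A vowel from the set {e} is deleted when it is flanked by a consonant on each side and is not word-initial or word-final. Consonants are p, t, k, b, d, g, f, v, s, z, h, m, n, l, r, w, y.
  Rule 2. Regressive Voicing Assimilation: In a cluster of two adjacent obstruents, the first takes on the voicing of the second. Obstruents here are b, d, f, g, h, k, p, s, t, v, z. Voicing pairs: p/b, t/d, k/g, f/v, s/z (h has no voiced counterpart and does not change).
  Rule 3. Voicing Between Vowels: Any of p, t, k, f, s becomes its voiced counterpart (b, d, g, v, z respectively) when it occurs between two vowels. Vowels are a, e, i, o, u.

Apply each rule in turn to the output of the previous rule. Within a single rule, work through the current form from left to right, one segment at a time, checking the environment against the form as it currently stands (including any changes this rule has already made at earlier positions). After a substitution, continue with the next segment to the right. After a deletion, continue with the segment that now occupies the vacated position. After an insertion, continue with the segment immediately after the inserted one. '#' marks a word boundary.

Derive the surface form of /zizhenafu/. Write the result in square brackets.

Rule 1 Medial Vowel Deletion: [zizhenafu] → [zizhnafu]
Rule 2 Regressive Voicing Assimilation: [zizhnafu] → [zishnafu]
Rule 3 Voicing Between Vowels: [zishnafu] → [zishnavu]

[zishnavu]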